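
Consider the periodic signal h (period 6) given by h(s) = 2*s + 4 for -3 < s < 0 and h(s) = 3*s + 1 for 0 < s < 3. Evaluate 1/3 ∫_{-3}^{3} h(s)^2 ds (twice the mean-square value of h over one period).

1/3 ∫_{-3}^{3} h(s)^2 ds = 1/3 · (123) = 41.

41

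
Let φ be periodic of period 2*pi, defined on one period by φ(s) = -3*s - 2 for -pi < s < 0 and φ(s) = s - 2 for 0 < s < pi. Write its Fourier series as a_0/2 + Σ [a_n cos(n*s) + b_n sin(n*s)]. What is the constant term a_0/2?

a_0 = 1/pi ∫_{-pi}^{pi} φ(s) ds = 1/pi · (2*pi*(-2 + pi)) = -4 + 2*pi.
So the constant term a_0/2 = -2 + pi.

-2 + pi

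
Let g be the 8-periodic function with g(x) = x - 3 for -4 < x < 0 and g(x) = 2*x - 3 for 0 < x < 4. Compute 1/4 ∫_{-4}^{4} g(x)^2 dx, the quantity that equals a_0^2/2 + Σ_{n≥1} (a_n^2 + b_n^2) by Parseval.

1/4 ∫_{-4}^{4} g(x)^2 dx = 1/4 · (392/3) = 98/3.

98/3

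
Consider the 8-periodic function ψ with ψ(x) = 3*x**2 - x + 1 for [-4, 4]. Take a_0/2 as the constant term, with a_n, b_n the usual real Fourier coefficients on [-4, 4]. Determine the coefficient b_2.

4/pi

b_2 = 1/4 ∫_{-4}^{4} ψ(x) sin(pi*x/2) dx.
Integrating by parts twice (tabular method), an antiderivative of (3*x**2 - x + 1) sin(pi*x/2) is -6*x**2*cos(pi*x/2)/pi + 24*x*sin(pi*x/2)/pi**2 + 2*x*cos(pi*x/2)/pi - 4*sin(pi*x/2)/pi**2 - 2*cos(pi*x/2)/pi + 48*cos(pi*x/2)/pi**3; evaluating from -4 to 4: ∫_{-4}^{4} (3*x**2 - x + 1) sin(pi*x/2) dx = (-90/pi + 48/pi**3) - (-106/pi + 48/pi**3) = 16/pi.
Hence b_2 = (1/4)·(16/pi) = 4/pi.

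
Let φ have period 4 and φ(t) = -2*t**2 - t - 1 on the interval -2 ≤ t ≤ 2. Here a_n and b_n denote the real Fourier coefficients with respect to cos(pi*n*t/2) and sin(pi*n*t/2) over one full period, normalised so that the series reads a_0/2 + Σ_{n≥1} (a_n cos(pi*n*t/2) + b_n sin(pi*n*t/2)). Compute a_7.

32/(49*pi**2)

a_7 = 1/2 ∫_{-2}^{2} φ(t) cos(7*pi*t/2) dt.
Integrating by parts twice (tabular method), an antiderivative of (-2*t**2 - t - 1) cos(7*pi*t/2) is -4*t**2*sin(7*pi*t/2)/(7*pi) - 2*t*sin(7*pi*t/2)/(7*pi) - 16*t*cos(7*pi*t/2)/(49*pi**2) - 2*sin(7*pi*t/2)/(7*pi) + 32*sin(7*pi*t/2)/(343*pi**3) - 4*cos(7*pi*t/2)/(49*pi**2); evaluating from -2 to 2: ∫_{-2}^{2} (-2*t**2 - t - 1) cos(7*pi*t/2) dt = (36/(49*pi**2)) - (-4/(7*pi**2)) = 64/(49*pi**2).
Hence a_7 = (1/2)·(64/(49*pi**2)) = 32/(49*pi**2).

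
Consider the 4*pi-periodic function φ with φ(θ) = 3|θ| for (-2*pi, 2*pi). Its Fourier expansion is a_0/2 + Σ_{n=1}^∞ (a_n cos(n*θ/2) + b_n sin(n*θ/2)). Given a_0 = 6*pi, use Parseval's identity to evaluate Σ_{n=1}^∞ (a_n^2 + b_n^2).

6*pi**2

Parseval: a_0^2/2 + Σ_{n≥1} (a_n^2+b_n^2) = (1/(2*pi)) ∫_{-2*pi}^{2*pi} φ(θ)^2 dθ = 24*pi**2.
Subtract a_0^2/2 = 18*pi**2: Σ (a_n^2+b_n^2) = 6*pi**2.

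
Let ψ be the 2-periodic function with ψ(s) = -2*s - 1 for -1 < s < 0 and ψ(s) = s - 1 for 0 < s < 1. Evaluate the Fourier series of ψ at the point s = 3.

1/2

s = 3 differs from s = -1 by 2 full period(s), and the series is 2-periodic.
At s = -1 the one-sided limits are ψ(-1^-) = 0 and ψ(-1^+) = 1.
By Dirichlet's theorem the series converges to their average, [(0) + (1)]/2 = 1/2.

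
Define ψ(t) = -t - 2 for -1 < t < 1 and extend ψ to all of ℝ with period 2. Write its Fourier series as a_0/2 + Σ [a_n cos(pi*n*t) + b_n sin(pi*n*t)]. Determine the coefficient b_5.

b_5 = ∫_{-1}^{1} ψ(t) sin(5*pi*t) dt.
Integrating by parts (boundary term plus one more integral), an antiderivative of (-t - 2) sin(5*pi*t) is t*cos(5*pi*t)/(5*pi) - sin(5*pi*t)/(25*pi**2) + 2*cos(5*pi*t)/(5*pi); evaluating from -1 to 1: ∫_{-1}^{1} (-t - 2) sin(5*pi*t) dt = (-3/(5*pi)) - (-1/(5*pi)) = -2/(5*pi).
Hence b_5 = -2/(5*pi).

-2/(5*pi)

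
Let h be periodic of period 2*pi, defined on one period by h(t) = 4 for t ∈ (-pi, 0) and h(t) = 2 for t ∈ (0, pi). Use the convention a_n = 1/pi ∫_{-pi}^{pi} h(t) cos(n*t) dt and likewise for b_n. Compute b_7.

-4/(7*pi)

b_7 = 1/pi ∫_{-pi}^{pi} h(t) sin(7*t) dt.
Split the integral at the breakpoints.
Directly, an antiderivative of (4) sin(7*t) is -4*cos(7*t)/7; evaluating from -pi to 0: ∫_{-pi}^{0} (4) sin(7*t) dt = (-4/7) - (4/7) = -8/7.
Directly, an antiderivative of (2) sin(7*t) is -2*cos(7*t)/7; evaluating from 0 to pi: ∫_{0}^{pi} (2) sin(7*t) dt = (2/7) - (-2/7) = 4/7.
Summing the pieces and multiplying by (1/pi) gives b_7 = -4/(7*pi).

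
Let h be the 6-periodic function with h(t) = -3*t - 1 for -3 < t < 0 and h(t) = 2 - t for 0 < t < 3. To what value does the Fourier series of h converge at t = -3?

At t = -3 the one-sided limits are h(-3^-) = -1 and h(-3^+) = 8.
By Dirichlet's theorem the series converges to their average, [(-1) + (8)]/2 = 7/2.

7/2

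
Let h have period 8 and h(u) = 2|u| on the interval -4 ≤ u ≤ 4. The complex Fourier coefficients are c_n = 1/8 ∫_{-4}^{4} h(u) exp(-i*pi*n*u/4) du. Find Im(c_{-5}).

Since h is real-valued, Im(c_{-5}) = -1/8 ∫_{-4}^{4} h(u) sin(-5*pi*u/4) du = b_{5}/2.
(h is even, so the integrand is odd over a symmetric interval and the integral vanishes.)

0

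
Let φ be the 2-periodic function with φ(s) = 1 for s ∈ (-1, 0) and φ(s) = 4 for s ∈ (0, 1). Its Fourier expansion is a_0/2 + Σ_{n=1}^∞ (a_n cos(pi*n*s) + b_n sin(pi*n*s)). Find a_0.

5

a_0 = ∫_{-1}^{1} φ(s) ds = 5.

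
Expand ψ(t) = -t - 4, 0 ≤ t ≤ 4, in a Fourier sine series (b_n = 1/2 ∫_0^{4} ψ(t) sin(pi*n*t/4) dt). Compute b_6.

4/(3*pi)

b_6 = 1/2 ∫_0^{4} (-t - 4) sin(3*pi*t/2) dt.
Integrating by parts (boundary term plus one more integral), an antiderivative of (-t - 4) sin(3*pi*t/2) is 2*t*cos(3*pi*t/2)/(3*pi) - 4*sin(3*pi*t/2)/(9*pi**2) + 8*cos(3*pi*t/2)/(3*pi); evaluating from 0 to 4: ∫_{0}^{4} (-t - 4) sin(3*pi*t/2) dt = (16/(3*pi)) - (8/(3*pi)) = 8/(3*pi).
Hence b_6 = (1/2)·(8/(3*pi)) = 4/(3*pi).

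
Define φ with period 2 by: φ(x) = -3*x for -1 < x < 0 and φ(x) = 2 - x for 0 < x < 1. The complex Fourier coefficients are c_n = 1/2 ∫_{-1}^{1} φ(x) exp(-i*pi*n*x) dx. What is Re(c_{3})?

Since φ is real-valued, Re(c_{3}) = 1/2 ∫_{-1}^{1} φ(x) cos(3*pi*x) dx = a_{3}/2.
Split the integral at the breakpoints.
Integrating by parts (boundary term plus one more integral), an antiderivative of (-3*x) cos(3*pi*x) is -x*sin(3*pi*x)/pi - cos(3*pi*x)/(3*pi**2); evaluating from -1 to 0: ∫_{-1}^{0} (-3*x) cos(3*pi*x) dx = (-1/(3*pi**2)) - (1/(3*pi**2)) = -2/(3*pi**2).
Integrating by parts (boundary term plus one more integral), an antiderivative of (2 - x) cos(3*pi*x) is -x*sin(3*pi*x)/(3*pi) + 2*sin(3*pi*x)/(3*pi) - cos(3*pi*x)/(9*pi**2); evaluating from 0 to 1: ∫_{0}^{1} (2 - x) cos(3*pi*x) dx = (1/(9*pi**2)) - (-1/(9*pi**2)) = 2/(9*pi**2).
So ∫_{-1}^{1} φ(x) cos(3*pi*x) dx = -4/(9*pi**2).
Hence Re(c_{3}) = (1/2)·(-4/(9*pi**2)) = -2/(9*pi**2).

-2/(9*pi**2)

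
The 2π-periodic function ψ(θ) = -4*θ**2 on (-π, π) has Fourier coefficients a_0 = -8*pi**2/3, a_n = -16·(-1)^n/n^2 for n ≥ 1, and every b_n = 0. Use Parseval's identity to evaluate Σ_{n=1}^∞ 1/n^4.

pi**4/90

Parseval: a_0^2/2 + Σ a_n^2 = (1/π) ∫_{-π}^{π} ψ(θ)^2 dθ = 32*pi**4/5.
Subtract a_0^2/2 = 32*pi**4/9: Σ a_n^2 = 128*pi**4/45.
Since a_n^2 = 256/n^4, Σ 1/n^4 = pi**4/90.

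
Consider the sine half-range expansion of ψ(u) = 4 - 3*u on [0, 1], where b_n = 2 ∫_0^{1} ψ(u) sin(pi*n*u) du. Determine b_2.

3/pi

b_2 = 2 ∫_0^{1} (4 - 3*u) sin(2*pi*u) du.
Integrating by parts (boundary term plus one more integral), an antiderivative of (4 - 3*u) sin(2*pi*u) is 3*u*cos(2*pi*u)/(2*pi) - 3*sin(2*pi*u)/(4*pi**2) - 2*cos(2*pi*u)/pi; evaluating from 0 to 1: ∫_{0}^{1} (4 - 3*u) sin(2*pi*u) du = (-1/(2*pi)) - (-2/pi) = 3/(2*pi).
Hence b_2 = 2·(3/(2*pi)) = 3/pi.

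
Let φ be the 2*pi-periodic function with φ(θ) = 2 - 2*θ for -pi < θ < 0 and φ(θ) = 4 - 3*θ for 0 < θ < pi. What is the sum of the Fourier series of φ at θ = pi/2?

4 - 3*pi/2

φ is continuous at θ = pi/2 with value 4 - 3*pi/2, so the series converges to 4 - 3*pi/2 there.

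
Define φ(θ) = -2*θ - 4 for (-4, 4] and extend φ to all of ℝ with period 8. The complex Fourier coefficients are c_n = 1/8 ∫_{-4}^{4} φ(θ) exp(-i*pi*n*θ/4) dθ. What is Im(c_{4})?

Since φ is real-valued, Im(c_{4}) = -1/8 ∫_{-4}^{4} φ(θ) sin(pi*θ) dθ = -b_{4}/2.
Integrating by parts (boundary term plus one more integral), an antiderivative of (-2*θ - 4) sin(pi*θ) is 2*θ*cos(pi*θ)/pi - 2*sin(pi*θ)/pi**2 + 4*cos(pi*θ)/pi; evaluating from -4 to 4: ∫_{-4}^{4} (-2*θ - 4) sin(pi*θ) dθ = (12/pi) - (-4/pi) = 16/pi.
Hence Im(c_{4}) = (-1/8)·(16/pi) = -2/pi.

-2/pi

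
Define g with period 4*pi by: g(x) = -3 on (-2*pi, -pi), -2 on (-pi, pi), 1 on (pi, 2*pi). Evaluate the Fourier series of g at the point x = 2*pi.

-1

x = 2*pi differs from x = -2*pi by 1 full period(s), and the series is 4*pi-periodic.
At x = -2*pi the one-sided limits are g(-2*pi^-) = 1 and g(-2*pi^+) = -3.
By Dirichlet's theorem the series converges to their average, [(1) + (-3)]/2 = -1.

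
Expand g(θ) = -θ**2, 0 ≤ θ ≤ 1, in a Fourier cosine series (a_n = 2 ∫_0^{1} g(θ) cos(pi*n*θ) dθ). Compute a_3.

4/(9*pi**2)

a_3 = 2 ∫_0^{1} (-θ**2) cos(3*pi*θ) dθ.
Integrating by parts twice (tabular method), an antiderivative of (-θ**2) cos(3*pi*θ) is -θ**2*sin(3*pi*θ)/(3*pi) - 2*θ*cos(3*pi*θ)/(9*pi**2) + 2*sin(3*pi*θ)/(27*pi**3); evaluating from 0 to 1: ∫_{0}^{1} (-θ**2) cos(3*pi*θ) dθ = (2/(9*pi**2)) - (0) = 2/(9*pi**2).
Hence a_3 = 2·(2/(9*pi**2)) = 4/(9*pi**2).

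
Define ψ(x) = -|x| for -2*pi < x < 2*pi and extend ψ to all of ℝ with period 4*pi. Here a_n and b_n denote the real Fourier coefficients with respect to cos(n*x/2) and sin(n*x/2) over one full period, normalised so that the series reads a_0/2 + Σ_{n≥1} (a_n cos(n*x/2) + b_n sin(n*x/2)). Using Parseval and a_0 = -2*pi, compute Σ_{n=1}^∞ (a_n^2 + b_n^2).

Parseval: a_0^2/2 + Σ_{n≥1} (a_n^2+b_n^2) = (1/(2*pi)) ∫_{-2*pi}^{2*pi} ψ(x)^2 dx = 8*pi**2/3.
Subtract a_0^2/2 = 2*pi**2: Σ (a_n^2+b_n^2) = 2*pi**2/3.

2*pi**2/3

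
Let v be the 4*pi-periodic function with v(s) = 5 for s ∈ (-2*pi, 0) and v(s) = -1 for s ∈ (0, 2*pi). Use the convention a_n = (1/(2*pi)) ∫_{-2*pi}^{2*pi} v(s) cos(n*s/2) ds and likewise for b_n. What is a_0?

4

a_0 = (1/(2*pi)) ∫_{-2*pi}^{2*pi} v(s) ds = (1/(2*pi)) · (8*pi) = 4.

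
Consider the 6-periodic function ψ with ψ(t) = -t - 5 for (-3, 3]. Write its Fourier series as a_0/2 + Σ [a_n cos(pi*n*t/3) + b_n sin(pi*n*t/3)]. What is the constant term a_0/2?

a_0 = 1/3 ∫_{-3}^{3} ψ(t) dt = 1/3 · (-30) = -10.
So the constant term a_0/2 = -5.

-5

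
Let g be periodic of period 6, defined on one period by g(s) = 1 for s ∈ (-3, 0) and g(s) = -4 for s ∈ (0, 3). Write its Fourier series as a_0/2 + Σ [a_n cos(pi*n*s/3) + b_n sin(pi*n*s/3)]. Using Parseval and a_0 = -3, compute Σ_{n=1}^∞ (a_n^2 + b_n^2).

Parseval: a_0^2/2 + Σ_{n≥1} (a_n^2+b_n^2) = 1/3 ∫_{-3}^{3} g(s)^2 ds = 17.
Subtract a_0^2/2 = 9/2: Σ (a_n^2+b_n^2) = 25/2.

25/2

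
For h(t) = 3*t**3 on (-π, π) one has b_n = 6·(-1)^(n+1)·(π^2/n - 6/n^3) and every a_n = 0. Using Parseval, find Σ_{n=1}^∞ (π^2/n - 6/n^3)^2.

Parseval: Σ b_n^2 = (1/π) ∫_{-π}^{π} h(t)^2 dt = 18*pi**6/7.
b_n^2 = 36·(π^2/n - 6/n^3)^2, so the sum equals (18*pi**6/7)/36 = pi**6/14.

pi**6/14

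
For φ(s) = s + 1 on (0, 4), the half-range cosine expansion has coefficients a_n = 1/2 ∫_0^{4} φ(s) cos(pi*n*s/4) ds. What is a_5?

a_5 = 1/2 ∫_0^{4} (s + 1) cos(5*pi*s/4) ds.
Integrating by parts (boundary term plus one more integral), an antiderivative of (s + 1) cos(5*pi*s/4) is 4*s*sin(5*pi*s/4)/(5*pi) + 4*sin(5*pi*s/4)/(5*pi) + 16*cos(5*pi*s/4)/(25*pi**2); evaluating from 0 to 4: ∫_{0}^{4} (s + 1) cos(5*pi*s/4) ds = (-16/(25*pi**2)) - (16/(25*pi**2)) = -32/(25*pi**2).
Hence a_5 = (1/2)·(-32/(25*pi**2)) = -16/(25*pi**2).

-16/(25*pi**2)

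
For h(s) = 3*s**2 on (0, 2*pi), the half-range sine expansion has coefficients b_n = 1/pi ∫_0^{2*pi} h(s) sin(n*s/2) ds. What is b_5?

24*(-4 + 25*pi**2)/(125*pi)

b_5 = 1/pi ∫_0^{2*pi} (3*s**2) sin(5*s/2) ds.
Integrating by parts twice (tabular method), an antiderivative of (3*s**2) sin(5*s/2) is -6*s**2*cos(5*s/2)/5 + 24*s*sin(5*s/2)/25 + 48*cos(5*s/2)/125; evaluating from 0 to 2*pi: ∫_{0}^{2*pi} (3*s**2) sin(5*s/2) ds = (-48/125 + 24*pi**2/5) - (48/125) = -96/125 + 24*pi**2/5.
Hence b_5 = (1/pi)·(-96/125 + 24*pi**2/5) = 24*(-4 + 25*pi**2)/(125*pi).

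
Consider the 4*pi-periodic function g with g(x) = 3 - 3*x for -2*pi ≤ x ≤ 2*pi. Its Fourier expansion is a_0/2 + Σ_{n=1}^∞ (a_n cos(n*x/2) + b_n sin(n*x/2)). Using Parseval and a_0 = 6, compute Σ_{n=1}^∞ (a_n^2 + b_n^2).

24*pi**2

Parseval: a_0^2/2 + Σ_{n≥1} (a_n^2+b_n^2) = (1/(2*pi)) ∫_{-2*pi}^{2*pi} g(x)^2 dx = 18 + 24*pi**2.
Subtract a_0^2/2 = 18: Σ (a_n^2+b_n^2) = 24*pi**2.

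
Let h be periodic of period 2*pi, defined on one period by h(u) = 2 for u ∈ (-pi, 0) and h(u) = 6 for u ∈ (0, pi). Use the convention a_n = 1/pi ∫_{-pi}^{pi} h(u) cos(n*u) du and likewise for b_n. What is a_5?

a_5 = 1/pi ∫_{-pi}^{pi} h(u) cos(5*u) du.
Split the integral at the breakpoints.
Directly, an antiderivative of (2) cos(5*u) is 2*sin(5*u)/5; evaluating from -pi to 0: ∫_{-pi}^{0} (2) cos(5*u) du = (0) - (0) = 0.
Directly, an antiderivative of (6) cos(5*u) is 6*sin(5*u)/5; evaluating from 0 to pi: ∫_{0}^{pi} (6) cos(5*u) du = (0) - (0) = 0.
Summing the pieces and multiplying by (1/pi) gives a_5 = 0.

0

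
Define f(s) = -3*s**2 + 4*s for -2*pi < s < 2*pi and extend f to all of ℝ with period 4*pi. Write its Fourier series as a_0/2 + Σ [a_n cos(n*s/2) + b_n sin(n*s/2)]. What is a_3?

a_3 = (1/(2*pi)) ∫_{-2*pi}^{2*pi} f(s) cos(3*s/2) ds.
Integrating by parts twice (tabular method), an antiderivative of (-3*s**2 + 4*s) cos(3*s/2) is -2*s**2*sin(3*s/2) + 8*s*sin(3*s/2)/3 - 8*s*cos(3*s/2)/3 + 16*sin(3*s/2)/9 + 16*cos(3*s/2)/9; evaluating from -2*pi to 2*pi: ∫_{-2*pi}^{2*pi} (-3*s**2 + 4*s) cos(3*s/2) ds = (-16/9 + 16*pi/3) - (-16*pi/3 - 16/9) = 32*pi/3.
Hence a_3 = (1/(2*pi))·(32*pi/3) = 16/3.

16/3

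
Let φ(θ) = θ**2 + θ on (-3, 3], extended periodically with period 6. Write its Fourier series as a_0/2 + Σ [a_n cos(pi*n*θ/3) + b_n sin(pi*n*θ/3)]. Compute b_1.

b_1 = 1/3 ∫_{-3}^{3} φ(θ) sin(pi*θ/3) dθ.
Integrating by parts twice (tabular method), an antiderivative of (θ**2 + θ) sin(pi*θ/3) is -3*θ**2*cos(pi*θ/3)/pi + 18*θ*sin(pi*θ/3)/pi**2 - 3*θ*cos(pi*θ/3)/pi + 9*sin(pi*θ/3)/pi**2 + 54*cos(pi*θ/3)/pi**3; evaluating from -3 to 3: ∫_{-3}^{3} (θ**2 + θ) sin(pi*θ/3) dθ = (-54/pi**3 + 36/pi) - (-54/pi**3 + 18/pi) = 18/pi.
Hence b_1 = (1/3)·(18/pi) = 6/pi.

6/pi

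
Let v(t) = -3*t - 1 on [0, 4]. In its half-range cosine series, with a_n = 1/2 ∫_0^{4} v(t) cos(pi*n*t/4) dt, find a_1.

a_1 = 1/2 ∫_0^{4} (-3*t - 1) cos(pi*t/4) dt.
Integrating by parts (boundary term plus one more integral), an antiderivative of (-3*t - 1) cos(pi*t/4) is -12*t*sin(pi*t/4)/pi - 4*sin(pi*t/4)/pi - 48*cos(pi*t/4)/pi**2; evaluating from 0 to 4: ∫_{0}^{4} (-3*t - 1) cos(pi*t/4) dt = (48/pi**2) - (-48/pi**2) = 96/pi**2.
Hence a_1 = (1/2)·(96/pi**2) = 48/pi**2.

48/pi**2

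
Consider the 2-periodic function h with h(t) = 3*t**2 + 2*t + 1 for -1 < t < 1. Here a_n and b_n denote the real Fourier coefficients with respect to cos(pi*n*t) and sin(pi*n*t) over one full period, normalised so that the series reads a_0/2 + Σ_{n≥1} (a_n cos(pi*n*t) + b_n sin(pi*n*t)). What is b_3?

4/(3*pi)

b_3 = ∫_{-1}^{1} h(t) sin(3*pi*t) dt.
Integrating by parts twice (tabular method), an antiderivative of (3*t**2 + 2*t + 1) sin(3*pi*t) is -t**2*cos(3*pi*t)/pi + 2*t*sin(3*pi*t)/(3*pi**2) - 2*t*cos(3*pi*t)/(3*pi) + 2*sin(3*pi*t)/(9*pi**2) - cos(3*pi*t)/(3*pi) + 2*cos(3*pi*t)/(9*pi**3); evaluating from -1 to 1: ∫_{-1}^{1} (3*t**2 + 2*t + 1) sin(3*pi*t) dt = (-2/(9*pi**3) + 2/pi) - (2*(-1 + 3*pi**2)/(9*pi**3)) = 4/(3*pi).
Hence b_3 = 4/(3*pi).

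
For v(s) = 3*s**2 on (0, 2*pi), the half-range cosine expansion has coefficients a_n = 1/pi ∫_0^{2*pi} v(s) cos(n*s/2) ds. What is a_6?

4/3

a_6 = 1/pi ∫_0^{2*pi} (3*s**2) cos(3*s) ds.
Integrating by parts twice (tabular method), an antiderivative of (3*s**2) cos(3*s) is s**2*sin(3*s) + 2*s*cos(3*s)/3 - 2*sin(3*s)/9; evaluating from 0 to 2*pi: ∫_{0}^{2*pi} (3*s**2) cos(3*s) ds = (4*pi/3) - (0) = 4*pi/3.
Hence a_6 = (1/pi)·(4*pi/3) = 4/3.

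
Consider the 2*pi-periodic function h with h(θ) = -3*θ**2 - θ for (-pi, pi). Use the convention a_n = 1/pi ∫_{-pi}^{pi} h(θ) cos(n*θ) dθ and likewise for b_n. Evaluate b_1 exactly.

-2

b_1 = 1/pi ∫_{-pi}^{pi} h(θ) sin(θ) dθ.
Integrating by parts twice (tabular method), an antiderivative of (-3*θ**2 - θ) sin(θ) is 3*θ**2*cos(θ) - 6*θ*sin(θ) + θ*cos(θ) - sin(θ) - 6*cos(θ); evaluating from -pi to pi: ∫_{-pi}^{pi} (-3*θ**2 - θ) sin(θ) dθ = (-3*pi**2 - pi + 6) - (-3*pi**2 + pi + 6) = -2*pi.
Hence b_1 = (1/pi)·(-2*pi) = -2.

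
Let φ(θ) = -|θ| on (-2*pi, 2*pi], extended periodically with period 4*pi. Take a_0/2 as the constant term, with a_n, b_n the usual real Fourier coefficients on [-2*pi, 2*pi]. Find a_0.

-2*pi

a_0 = (1/(2*pi)) ∫_{-2*pi}^{2*pi} φ(θ) dθ = (1/(2*pi)) · (-4*pi**2) = -2*pi.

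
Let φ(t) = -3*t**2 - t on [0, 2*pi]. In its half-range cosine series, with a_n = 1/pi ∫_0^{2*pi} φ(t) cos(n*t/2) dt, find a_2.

a_2 = 1/pi ∫_0^{2*pi} (-3*t**2 - t) cos(t) dt.
Integrating by parts twice (tabular method), an antiderivative of (-3*t**2 - t) cos(t) is -3*t**2*sin(t) - t*sin(t) - 6*t*cos(t) + 6*sin(t) - cos(t); evaluating from 0 to 2*pi: ∫_{0}^{2*pi} (-3*t**2 - t) cos(t) dt = (-12*pi - 1) - (-1) = -12*pi.
Hence a_2 = (1/pi)·(-12*pi) = -12.

-12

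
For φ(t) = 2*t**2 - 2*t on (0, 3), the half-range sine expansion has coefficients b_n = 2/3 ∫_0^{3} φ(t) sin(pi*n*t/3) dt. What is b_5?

24*(-6 + 25*pi**2)/(125*pi**3)

b_5 = 2/3 ∫_0^{3} (2*t**2 - 2*t) sin(5*pi*t/3) dt.
Integrating by parts twice (tabular method), an antiderivative of (2*t**2 - 2*t) sin(5*pi*t/3) is -6*t**2*cos(5*pi*t/3)/(5*pi) + 36*t*sin(5*pi*t/3)/(25*pi**2) + 6*t*cos(5*pi*t/3)/(5*pi) - 18*sin(5*pi*t/3)/(25*pi**2) + 108*cos(5*pi*t/3)/(125*pi**3); evaluating from 0 to 3: ∫_{0}^{3} (2*t**2 - 2*t) sin(5*pi*t/3) dt = (36*(-3 + 25*pi**2)/(125*pi**3)) - (108/(125*pi**3)) = 36*(-6 + 25*pi**2)/(125*pi**3).
Hence b_5 = (2/3)·(36*(-6 + 25*pi**2)/(125*pi**3)) = 24*(-6 + 25*pi**2)/(125*pi**3).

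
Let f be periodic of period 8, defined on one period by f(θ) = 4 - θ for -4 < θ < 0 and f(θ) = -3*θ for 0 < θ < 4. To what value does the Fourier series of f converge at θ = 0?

At θ = 0 the one-sided limits are f(0^-) = 4 and f(0^+) = 0.
By Dirichlet's theorem the series converges to their average, [(4) + (0)]/2 = 2.

2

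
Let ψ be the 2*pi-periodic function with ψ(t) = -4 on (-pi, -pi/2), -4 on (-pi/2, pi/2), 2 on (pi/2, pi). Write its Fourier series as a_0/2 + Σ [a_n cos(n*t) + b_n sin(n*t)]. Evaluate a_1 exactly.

-6/pi

a_1 = 1/pi ∫_{-pi}^{pi} ψ(t) cos(t) dt.
Split the integral at the breakpoints.
Directly, an antiderivative of (-4) cos(t) is -4*sin(t); evaluating from -pi to -pi/2: ∫_{-pi}^{-pi/2} (-4) cos(t) dt = (4) - (0) = 4.
Directly, an antiderivative of (-4) cos(t) is -4*sin(t); evaluating from -pi/2 to pi/2: ∫_{-pi/2}^{pi/2} (-4) cos(t) dt = (-4) - (4) = -8.
Directly, an antiderivative of (2) cos(t) is 2*sin(t); evaluating from pi/2 to pi: ∫_{pi/2}^{pi} (2) cos(t) dt = (0) - (2) = -2.
Summing the pieces and multiplying by (1/pi) gives a_1 = -6/pi.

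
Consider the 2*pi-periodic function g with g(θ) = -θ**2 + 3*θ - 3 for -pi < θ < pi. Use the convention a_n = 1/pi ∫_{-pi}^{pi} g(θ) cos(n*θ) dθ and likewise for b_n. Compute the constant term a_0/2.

-pi**2/3 - 3

a_0 = 1/pi ∫_{-pi}^{pi} g(θ) dθ = 1/pi · (-2*pi*(9 + pi**2)/3) = -2*pi**2/3 - 6.
So the constant term a_0/2 = -pi**2/3 - 3.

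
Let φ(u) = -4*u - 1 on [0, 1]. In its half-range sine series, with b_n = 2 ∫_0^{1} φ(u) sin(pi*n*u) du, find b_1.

-12/pi

b_1 = 2 ∫_0^{1} (-4*u - 1) sin(pi*u) du.
Integrating by parts (boundary term plus one more integral), an antiderivative of (-4*u - 1) sin(pi*u) is 4*u*cos(pi*u)/pi - 4*sin(pi*u)/pi**2 + cos(pi*u)/pi; evaluating from 0 to 1: ∫_{0}^{1} (-4*u - 1) sin(pi*u) du = (-5/pi) - (1/pi) = -6/pi.
Hence b_1 = 2·(-6/pi) = -12/pi.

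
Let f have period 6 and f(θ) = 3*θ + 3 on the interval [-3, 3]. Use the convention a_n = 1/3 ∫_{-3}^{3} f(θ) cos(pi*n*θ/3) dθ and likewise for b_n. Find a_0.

a_0 = 1/3 ∫_{-3}^{3} f(θ) dθ = 1/3 · (18) = 6.

6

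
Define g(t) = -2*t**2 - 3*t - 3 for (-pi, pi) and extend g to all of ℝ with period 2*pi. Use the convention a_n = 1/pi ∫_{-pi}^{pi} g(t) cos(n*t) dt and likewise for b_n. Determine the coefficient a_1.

8

a_1 = 1/pi ∫_{-pi}^{pi} g(t) cos(t) dt.
Integrating by parts twice (tabular method), an antiderivative of (-2*t**2 - 3*t - 3) cos(t) is -2*t**2*sin(t) - 3*t*sin(t) - 4*t*cos(t) + sin(t) - 3*cos(t); evaluating from -pi to pi: ∫_{-pi}^{pi} (-2*t**2 - 3*t - 3) cos(t) dt = (3 + 4*pi) - (3 - 4*pi) = 8*pi.
Hence a_1 = (1/pi)·(8*pi) = 8.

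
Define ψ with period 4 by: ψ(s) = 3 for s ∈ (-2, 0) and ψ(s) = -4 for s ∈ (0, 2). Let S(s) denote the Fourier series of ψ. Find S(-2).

At s = -2 the one-sided limits are ψ(-2^-) = -4 and ψ(-2^+) = 3.
By Dirichlet's theorem the series converges to their average, [(-4) + (3)]/2 = -1/2.

-1/2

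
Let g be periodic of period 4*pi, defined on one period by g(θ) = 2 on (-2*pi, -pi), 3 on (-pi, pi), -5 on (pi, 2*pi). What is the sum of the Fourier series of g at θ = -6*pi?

-3/2

θ = -6*pi differs from θ = -2*pi by -1 full period(s), and the series is 4*pi-periodic.
At θ = -2*pi the one-sided limits are g(-2*pi^-) = -5 and g(-2*pi^+) = 2.
By Dirichlet's theorem the series converges to their average, [(-5) + (2)]/2 = -3/2.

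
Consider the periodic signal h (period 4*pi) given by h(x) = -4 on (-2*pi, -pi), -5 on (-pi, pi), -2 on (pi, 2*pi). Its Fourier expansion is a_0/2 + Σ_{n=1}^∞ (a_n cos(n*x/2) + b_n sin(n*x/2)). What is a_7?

4/(7*pi)

a_7 = (1/(2*pi)) ∫_{-2*pi}^{2*pi} h(x) cos(7*x/2) dx.
Split the integral at the breakpoints.
Directly, an antiderivative of (-4) cos(7*x/2) is -8*sin(7*x/2)/7; evaluating from -2*pi to -pi: ∫_{-2*pi}^{-pi} (-4) cos(7*x/2) dx = (-8/7) - (0) = -8/7.
Directly, an antiderivative of (-5) cos(7*x/2) is -10*sin(7*x/2)/7; evaluating from -pi to pi: ∫_{-pi}^{pi} (-5) cos(7*x/2) dx = (10/7) - (-10/7) = 20/7.
Directly, an antiderivative of (-2) cos(7*x/2) is -4*sin(7*x/2)/7; evaluating from pi to 2*pi: ∫_{pi}^{2*pi} (-2) cos(7*x/2) dx = (0) - (4/7) = -4/7.
Summing the pieces and multiplying by (1/(2*pi)) gives a_7 = 4/(7*pi).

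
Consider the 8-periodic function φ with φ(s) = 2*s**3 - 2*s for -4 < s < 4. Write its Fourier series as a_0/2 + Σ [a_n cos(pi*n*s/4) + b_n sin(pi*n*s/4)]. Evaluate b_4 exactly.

b_4 = 1/4 ∫_{-4}^{4} φ(s) sin(pi*s) ds.
φ is odd and sin(pi*s) is odd, so the integrand is even and b_4 = 1/2 ∫_0^{4} φ(s) sin(pi*s) ds.
Integrating by parts three times (tabular method), an antiderivative of (2*s**3 - 2*s) sin(pi*s) is -2*s**3*cos(pi*s)/pi + 6*s**2*sin(pi*s)/pi**2 + 12*s*cos(pi*s)/pi**3 + 2*s*cos(pi*s)/pi - 2*sin(pi*s)/pi**2 - 12*sin(pi*s)/pi**4; evaluating from 0 to 4: ∫_{0}^{4} (2*s**3 - 2*s) sin(pi*s) ds = (-120/pi + 48/pi**3) - (0) = -120/pi + 48/pi**3.
Hence b_4 = (1/2)·(-120/pi + 48/pi**3) = -60/pi + 24/pi**3.

-60/pi + 24/pi**3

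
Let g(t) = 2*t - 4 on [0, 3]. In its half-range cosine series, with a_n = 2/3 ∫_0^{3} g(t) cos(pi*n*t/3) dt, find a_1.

a_1 = 2/3 ∫_0^{3} (2*t - 4) cos(pi*t/3) dt.
Integrating by parts (boundary term plus one more integral), an antiderivative of (2*t - 4) cos(pi*t/3) is 6*t*sin(pi*t/3)/pi - 12*sin(pi*t/3)/pi + 18*cos(pi*t/3)/pi**2; evaluating from 0 to 3: ∫_{0}^{3} (2*t - 4) cos(pi*t/3) dt = (-18/pi**2) - (18/pi**2) = -36/pi**2.
Hence a_1 = (2/3)·(-36/pi**2) = -24/pi**2.

-24/pi**2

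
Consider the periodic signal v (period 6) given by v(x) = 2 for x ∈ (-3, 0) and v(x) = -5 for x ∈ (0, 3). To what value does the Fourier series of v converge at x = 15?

x = 15 differs from x = 3 by 2 full period(s), and the series is 6-periodic.
At x = 3 the one-sided limits are v(3^-) = -5 and v(3^+) = 2.
By Dirichlet's theorem the series converges to their average, [(-5) + (2)]/2 = -3/2.

-3/2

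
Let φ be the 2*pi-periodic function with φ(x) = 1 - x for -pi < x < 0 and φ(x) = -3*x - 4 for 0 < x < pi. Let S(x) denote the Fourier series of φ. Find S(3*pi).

x = 3*pi differs from x = pi by 1 full period(s), and the series is 2*pi-periodic.
At x = pi the one-sided limits are φ(pi^-) = -3*pi - 4 and φ(pi^+) = 1 + pi.
By Dirichlet's theorem the series converges to their average, [(-3*pi - 4) + (1 + pi)]/2 = -pi - 3/2.

-pi - 3/2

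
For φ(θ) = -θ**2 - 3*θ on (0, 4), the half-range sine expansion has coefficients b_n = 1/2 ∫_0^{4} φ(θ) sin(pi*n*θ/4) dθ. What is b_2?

b_2 = 1/2 ∫_0^{4} (-θ**2 - 3*θ) sin(pi*θ/2) dθ.
Integrating by parts twice (tabular method), an antiderivative of (-θ**2 - 3*θ) sin(pi*θ/2) is 2*θ**2*cos(pi*θ/2)/pi - 8*θ*sin(pi*θ/2)/pi**2 + 6*θ*cos(pi*θ/2)/pi - 12*sin(pi*θ/2)/pi**2 - 16*cos(pi*θ/2)/pi**3; evaluating from 0 to 4: ∫_{0}^{4} (-θ**2 - 3*θ) sin(pi*θ/2) dθ = (-16/pi**3 + 56/pi) - (-16/pi**3) = 56/pi.
Hence b_2 = (1/2)·(56/pi) = 28/pi.

28/pi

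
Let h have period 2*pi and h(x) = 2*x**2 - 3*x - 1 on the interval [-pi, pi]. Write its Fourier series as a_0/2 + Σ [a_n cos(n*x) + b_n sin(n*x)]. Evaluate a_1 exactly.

a_1 = 1/pi ∫_{-pi}^{pi} h(x) cos(x) dx.
Integrating by parts twice (tabular method), an antiderivative of (2*x**2 - 3*x - 1) cos(x) is 2*x**2*sin(x) - 3*x*sin(x) + 4*x*cos(x) - 5*sin(x) - 3*cos(x); evaluating from -pi to pi: ∫_{-pi}^{pi} (2*x**2 - 3*x - 1) cos(x) dx = (3 - 4*pi) - (3 + 4*pi) = -8*pi.
Hence a_1 = (1/pi)·(-8*pi) = -8.

-8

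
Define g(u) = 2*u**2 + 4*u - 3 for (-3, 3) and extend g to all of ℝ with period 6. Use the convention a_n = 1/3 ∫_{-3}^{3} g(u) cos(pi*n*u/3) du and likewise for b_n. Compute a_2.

a_2 = 1/3 ∫_{-3}^{3} g(u) cos(2*pi*u/3) du.
Integrating by parts twice (tabular method), an antiderivative of (2*u**2 + 4*u - 3) cos(2*pi*u/3) is 3*u**2*sin(2*pi*u/3)/pi + 6*u*sin(2*pi*u/3)/pi + 9*u*cos(2*pi*u/3)/pi**2 - 9*sin(2*pi*u/3)/(2*pi) - 27*sin(2*pi*u/3)/(2*pi**3) + 9*cos(2*pi*u/3)/pi**2; evaluating from -3 to 3: ∫_{-3}^{3} (2*u**2 + 4*u - 3) cos(2*pi*u/3) du = (36/pi**2) - (-18/pi**2) = 54/pi**2.
Hence a_2 = (1/3)·(54/pi**2) = 18/pi**2.

18/pi**2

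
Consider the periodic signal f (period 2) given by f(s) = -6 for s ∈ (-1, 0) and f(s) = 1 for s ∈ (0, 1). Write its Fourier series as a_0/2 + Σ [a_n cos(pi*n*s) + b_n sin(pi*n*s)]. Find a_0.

-5

a_0 = ∫_{-1}^{1} f(s) ds = -5.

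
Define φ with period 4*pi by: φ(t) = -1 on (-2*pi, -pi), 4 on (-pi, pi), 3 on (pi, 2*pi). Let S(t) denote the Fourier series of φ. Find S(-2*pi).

1

At t = -2*pi the one-sided limits are φ(-2*pi^-) = 3 and φ(-2*pi^+) = -1.
By Dirichlet's theorem the series converges to their average, [(3) + (-1)]/2 = 1.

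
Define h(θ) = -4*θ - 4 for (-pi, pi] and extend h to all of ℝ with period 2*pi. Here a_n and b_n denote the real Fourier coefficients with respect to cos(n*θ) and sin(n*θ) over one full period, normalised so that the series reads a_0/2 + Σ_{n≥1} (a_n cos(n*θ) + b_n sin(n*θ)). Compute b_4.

b_4 = 1/pi ∫_{-pi}^{pi} h(θ) sin(4*θ) dθ.
Integrating by parts (boundary term plus one more integral), an antiderivative of (-4*θ - 4) sin(4*θ) is θ*cos(4*θ) - sin(4*θ)/4 + cos(4*θ); evaluating from -pi to pi: ∫_{-pi}^{pi} (-4*θ - 4) sin(4*θ) dθ = (1 + pi) - (1 - pi) = 2*pi.
Hence b_4 = (1/pi)·(2*pi) = 2.

2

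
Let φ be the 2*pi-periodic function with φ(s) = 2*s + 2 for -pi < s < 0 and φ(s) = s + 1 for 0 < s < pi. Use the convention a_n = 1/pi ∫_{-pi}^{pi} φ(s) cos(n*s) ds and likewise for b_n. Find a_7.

a_7 = 1/pi ∫_{-pi}^{pi} φ(s) cos(7*s) ds.
Split the integral at the breakpoints.
Integrating by parts (boundary term plus one more integral), an antiderivative of (2*s + 2) cos(7*s) is 2*s*sin(7*s)/7 + 2*sin(7*s)/7 + 2*cos(7*s)/49; evaluating from -pi to 0: ∫_{-pi}^{0} (2*s + 2) cos(7*s) ds = (2/49) - (-2/49) = 4/49.
Integrating by parts (boundary term plus one more integral), an antiderivative of (s + 1) cos(7*s) is s*sin(7*s)/7 + sin(7*s)/7 + cos(7*s)/49; evaluating from 0 to pi: ∫_{0}^{pi} (s + 1) cos(7*s) ds = (-1/49) - (1/49) = -2/49.
Summing the pieces and multiplying by (1/pi) gives a_7 = 2/(49*pi).

2/(49*pi)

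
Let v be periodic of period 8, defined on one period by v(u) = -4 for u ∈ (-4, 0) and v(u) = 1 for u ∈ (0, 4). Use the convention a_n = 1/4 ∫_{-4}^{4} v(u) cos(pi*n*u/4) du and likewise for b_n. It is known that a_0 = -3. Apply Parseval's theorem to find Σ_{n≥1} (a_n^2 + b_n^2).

Parseval: a_0^2/2 + Σ_{n≥1} (a_n^2+b_n^2) = 1/4 ∫_{-4}^{4} v(u)^2 du = 17.
Subtract a_0^2/2 = 9/2: Σ (a_n^2+b_n^2) = 25/2.

25/2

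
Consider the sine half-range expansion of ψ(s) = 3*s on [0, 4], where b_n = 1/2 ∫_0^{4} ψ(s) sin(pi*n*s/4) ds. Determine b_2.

b_2 = 1/2 ∫_0^{4} (3*s) sin(pi*s/2) ds.
Integrating by parts (boundary term plus one more integral), an antiderivative of (3*s) sin(pi*s/2) is -6*s*cos(pi*s/2)/pi + 12*sin(pi*s/2)/pi**2; evaluating from 0 to 4: ∫_{0}^{4} (3*s) sin(pi*s/2) ds = (-24/pi) - (0) = -24/pi.
Hence b_2 = (1/2)·(-24/pi) = -12/pi.

-12/pi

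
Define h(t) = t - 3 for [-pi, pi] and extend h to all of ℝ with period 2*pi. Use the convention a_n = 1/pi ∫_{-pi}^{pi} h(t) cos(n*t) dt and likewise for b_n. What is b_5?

b_5 = 1/pi ∫_{-pi}^{pi} h(t) sin(5*t) dt.
Integrating by parts (boundary term plus one more integral), an antiderivative of (t - 3) sin(5*t) is -t*cos(5*t)/5 + sin(5*t)/25 + 3*cos(5*t)/5; evaluating from -pi to pi: ∫_{-pi}^{pi} (t - 3) sin(5*t) dt = (-3/5 + pi/5) - (-pi/5 - 3/5) = 2*pi/5.
Hence b_5 = (1/pi)·(2*pi/5) = 2/5.

2/5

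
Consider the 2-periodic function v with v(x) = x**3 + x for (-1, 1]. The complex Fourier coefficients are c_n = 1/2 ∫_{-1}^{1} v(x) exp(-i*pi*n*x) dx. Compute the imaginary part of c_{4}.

Since v is real-valued, Im(c_{4}) = -1/2 ∫_{-1}^{1} v(x) sin(4*pi*x) dx = -b_{4}/2.
v is odd and sin(4*pi*x) is odd, so the integrand is even: ∫_{-1}^{1} v(x) sin(4*pi*x) dx = 2∫_0^{1} v(x) sin(4*pi*x) dx.
Integrating by parts three times (tabular method), an antiderivative of (x**3 + x) sin(4*pi*x) is -x**3*cos(4*pi*x)/(4*pi) + 3*x**2*sin(4*pi*x)/(16*pi**2) - x*cos(4*pi*x)/(4*pi) + 3*x*cos(4*pi*x)/(32*pi**3) - 3*sin(4*pi*x)/(128*pi**4) + sin(4*pi*x)/(16*pi**2); evaluating from 0 to 1: ∫_{0}^{1} (x**3 + x) sin(4*pi*x) dx = ((3 - 16*pi**2)/(32*pi**3)) - (0) = (3 - 16*pi**2)/(32*pi**3).
So ∫_{-1}^{1} v(x) sin(4*pi*x) dx = (3/16 - pi**2)/pi**3.
Hence Im(c_{4}) = (-1/2)·((3/16 - pi**2)/pi**3) = (-3 + 16*pi**2)/(32*pi**3).

(-3 + 16*pi**2)/(32*pi**3)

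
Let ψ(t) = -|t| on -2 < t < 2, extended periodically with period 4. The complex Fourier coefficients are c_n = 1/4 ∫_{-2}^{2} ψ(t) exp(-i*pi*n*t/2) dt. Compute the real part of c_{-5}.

Since ψ is real-valued, Re(c_{-5}) = 1/4 ∫_{-2}^{2} ψ(t) cos(-5*pi*t/2) dt = a_{5}/2.
ψ is even and cos(-5*pi*t/2) is even, so the integrand is even: ∫_{-2}^{2} ψ(t) cos(-5*pi*t/2) dt = 2∫_0^{2} ψ(t) cos(-5*pi*t/2) dt.
Integrating by parts (boundary term plus one more integral), an antiderivative of (-t) cos(-5*pi*t/2) is -2*t*sin(5*pi*t/2)/(5*pi) - 4*cos(5*pi*t/2)/(25*pi**2); evaluating from 0 to 2: ∫_{0}^{2} (-t) cos(-5*pi*t/2) dt = (4/(25*pi**2)) - (-4/(25*pi**2)) = 8/(25*pi**2).
So ∫_{-2}^{2} ψ(t) cos(-5*pi*t/2) dt = 16/(25*pi**2).
Hence Re(c_{-5}) = (1/4)·(16/(25*pi**2)) = 4/(25*pi**2).

4/(25*pi**2)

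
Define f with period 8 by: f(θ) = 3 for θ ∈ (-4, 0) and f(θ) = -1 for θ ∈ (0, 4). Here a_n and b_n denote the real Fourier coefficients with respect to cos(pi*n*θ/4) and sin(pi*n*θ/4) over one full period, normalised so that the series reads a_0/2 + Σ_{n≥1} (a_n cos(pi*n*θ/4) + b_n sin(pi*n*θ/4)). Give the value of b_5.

b_5 = 1/4 ∫_{-4}^{4} f(θ) sin(5*pi*θ/4) dθ.
Split the integral at the breakpoints.
Directly, an antiderivative of (3) sin(5*pi*θ/4) is -12*cos(5*pi*θ/4)/(5*pi); evaluating from -4 to 0: ∫_{-4}^{0} (3) sin(5*pi*θ/4) dθ = (-12/(5*pi)) - (12/(5*pi)) = -24/(5*pi).
Directly, an antiderivative of (-1) sin(5*pi*θ/4) is 4*cos(5*pi*θ/4)/(5*pi); evaluating from 0 to 4: ∫_{0}^{4} (-1) sin(5*pi*θ/4) dθ = (-4/(5*pi)) - (4/(5*pi)) = -8/(5*pi).
Summing the pieces and multiplying by (1/4) gives b_5 = -8/(5*pi).

-8/(5*pi)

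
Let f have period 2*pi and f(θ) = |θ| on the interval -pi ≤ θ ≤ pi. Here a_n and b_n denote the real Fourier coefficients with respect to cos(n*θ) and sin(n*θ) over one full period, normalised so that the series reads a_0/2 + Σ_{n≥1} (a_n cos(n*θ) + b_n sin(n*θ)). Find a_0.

a_0 = 1/pi ∫_{-pi}^{pi} f(θ) dθ = 1/pi · (pi**2) = pi.

pi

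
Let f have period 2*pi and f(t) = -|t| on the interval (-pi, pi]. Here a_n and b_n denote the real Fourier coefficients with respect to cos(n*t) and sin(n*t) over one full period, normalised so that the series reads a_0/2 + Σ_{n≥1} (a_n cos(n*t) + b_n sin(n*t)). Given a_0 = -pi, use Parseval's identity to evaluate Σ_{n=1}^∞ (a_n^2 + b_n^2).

Parseval: a_0^2/2 + Σ_{n≥1} (a_n^2+b_n^2) = 1/pi ∫_{-pi}^{pi} f(t)^2 dt = 2*pi**2/3.
Subtract a_0^2/2 = pi**2/2: Σ (a_n^2+b_n^2) = pi**2/6.

pi**2/6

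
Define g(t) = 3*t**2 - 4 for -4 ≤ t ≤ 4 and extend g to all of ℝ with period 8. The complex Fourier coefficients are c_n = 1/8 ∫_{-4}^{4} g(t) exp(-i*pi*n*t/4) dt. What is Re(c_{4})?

6/pi**2

Since g is real-valued, Re(c_{4}) = 1/8 ∫_{-4}^{4} g(t) cos(pi*t) dt = a_{4}/2.
g is even and cos(pi*t) is even, so the integrand is even: ∫_{-4}^{4} g(t) cos(pi*t) dt = 2∫_0^{4} g(t) cos(pi*t) dt.
Integrating by parts twice (tabular method), an antiderivative of (3*t**2 - 4) cos(pi*t) is 3*t**2*sin(pi*t)/pi + 6*t*cos(pi*t)/pi**2 - 4*sin(pi*t)/pi - 6*sin(pi*t)/pi**3; evaluating from 0 to 4: ∫_{0}^{4} (3*t**2 - 4) cos(pi*t) dt = (24/pi**2) - (0) = 24/pi**2.
So ∫_{-4}^{4} g(t) cos(pi*t) dt = 48/pi**2.
Hence Re(c_{4}) = (1/8)·(48/pi**2) = 6/pi**2.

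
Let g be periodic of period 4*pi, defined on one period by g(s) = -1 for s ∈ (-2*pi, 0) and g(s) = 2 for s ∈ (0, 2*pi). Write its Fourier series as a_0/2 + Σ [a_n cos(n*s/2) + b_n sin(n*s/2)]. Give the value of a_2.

0

a_2 = (1/(2*pi)) ∫_{-2*pi}^{2*pi} g(s) cos(s) ds.
Split the integral at the breakpoints.
Directly, an antiderivative of (-1) cos(s) is -sin(s); evaluating from -2*pi to 0: ∫_{-2*pi}^{0} (-1) cos(s) ds = (0) - (0) = 0.
Directly, an antiderivative of (2) cos(s) is 2*sin(s); evaluating from 0 to 2*pi: ∫_{0}^{2*pi} (2) cos(s) ds = (0) - (0) = 0.
Summing the pieces and multiplying by (1/(2*pi)) gives a_2 = 0.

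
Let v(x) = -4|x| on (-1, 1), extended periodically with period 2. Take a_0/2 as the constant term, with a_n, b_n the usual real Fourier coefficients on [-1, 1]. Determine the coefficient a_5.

16/(25*pi**2)

a_5 = ∫_{-1}^{1} v(x) cos(5*pi*x) dx.
v is even and cos(5*pi*x) is even, so the integrand is even and a_5 = 2 ∫_0^{1} v(x) cos(5*pi*x) dx.
Integrating by parts (boundary term plus one more integral), an antiderivative of (-4*x) cos(5*pi*x) is -4*x*sin(5*pi*x)/(5*pi) - 4*cos(5*pi*x)/(25*pi**2); evaluating from 0 to 1: ∫_{0}^{1} (-4*x) cos(5*pi*x) dx = (4/(25*pi**2)) - (-4/(25*pi**2)) = 8/(25*pi**2).
Hence a_5 = 2·(8/(25*pi**2)) = 16/(25*pi**2).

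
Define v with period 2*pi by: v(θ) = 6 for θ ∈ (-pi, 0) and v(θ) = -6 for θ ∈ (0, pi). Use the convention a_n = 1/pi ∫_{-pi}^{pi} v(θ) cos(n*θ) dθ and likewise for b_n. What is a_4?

a_4 = 1/pi ∫_{-pi}^{pi} v(θ) cos(4*θ) dθ.
v is odd and cos(4*θ) is even, so the integrand is odd over a symmetric interval and the integral vanishes.

0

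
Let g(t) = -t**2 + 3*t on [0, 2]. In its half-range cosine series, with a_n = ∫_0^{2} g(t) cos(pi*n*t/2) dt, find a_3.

a_3 = ∫_0^{2} (-t**2 + 3*t) cos(3*pi*t/2) dt.
Integrating by parts twice (tabular method), an antiderivative of (-t**2 + 3*t) cos(3*pi*t/2) is -2*t**2*sin(3*pi*t/2)/(3*pi) + 2*t*sin(3*pi*t/2)/pi - 8*t*cos(3*pi*t/2)/(9*pi**2) + 16*sin(3*pi*t/2)/(27*pi**3) + 4*cos(3*pi*t/2)/(3*pi**2); evaluating from 0 to 2: ∫_{0}^{2} (-t**2 + 3*t) cos(3*pi*t/2) dt = (4/(9*pi**2)) - (4/(3*pi**2)) = -8/(9*pi**2).
Hence a_3 = -8/(9*pi**2).

-8/(9*pi**2)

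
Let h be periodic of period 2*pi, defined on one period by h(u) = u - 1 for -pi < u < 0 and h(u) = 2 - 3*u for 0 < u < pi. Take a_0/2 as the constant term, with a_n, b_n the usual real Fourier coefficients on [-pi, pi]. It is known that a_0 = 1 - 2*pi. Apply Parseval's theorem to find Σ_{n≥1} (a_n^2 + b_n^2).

Parseval: a_0^2/2 + Σ_{n≥1} (a_n^2+b_n^2) = 1/pi ∫_{-pi}^{pi} h(u)^2 du = -5*pi + 5 + 10*pi**2/3.
Subtract a_0^2/2 = (1 - 2*pi)**2/2: Σ (a_n^2+b_n^2) = -3*pi + 9/2 + 4*pi**2/3.

-3*pi + 9/2 + 4*pi**2/3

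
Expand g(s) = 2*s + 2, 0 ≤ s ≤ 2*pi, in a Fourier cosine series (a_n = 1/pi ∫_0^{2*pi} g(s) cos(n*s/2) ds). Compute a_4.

a_4 = 1/pi ∫_0^{2*pi} (2*s + 2) cos(2*s) ds.
Integrating by parts (boundary term plus one more integral), an antiderivative of (2*s + 2) cos(2*s) is s*sin(2*s) + sin(2*s) + cos(2*s)/2; evaluating from 0 to 2*pi: ∫_{0}^{2*pi} (2*s + 2) cos(2*s) ds = (1/2) - (1/2) = 0.
Hence a_4 = (1/pi)·(0) = 0.

0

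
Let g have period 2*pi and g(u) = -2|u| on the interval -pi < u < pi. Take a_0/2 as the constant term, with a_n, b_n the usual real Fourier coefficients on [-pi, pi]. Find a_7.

a_7 = 1/pi ∫_{-pi}^{pi} g(u) cos(7*u) du.
g is even and cos(7*u) is even, so the integrand is even and a_7 = 2/pi ∫_0^{pi} g(u) cos(7*u) du.
Integrating by parts (boundary term plus one more integral), an antiderivative of (-2*u) cos(7*u) is -2*u*sin(7*u)/7 - 2*cos(7*u)/49; evaluating from 0 to pi: ∫_{0}^{pi} (-2*u) cos(7*u) du = (2/49) - (-2/49) = 4/49.
Hence a_7 = (2/pi)·(4/49) = 8/(49*pi).

8/(49*pi)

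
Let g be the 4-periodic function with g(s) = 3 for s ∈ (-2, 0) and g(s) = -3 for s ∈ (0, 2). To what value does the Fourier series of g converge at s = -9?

3

s = -9 differs from s = -1 by -2 full period(s), and the series is 4-periodic.
g is continuous at s = -1 with value 3, so the series converges to 3 there.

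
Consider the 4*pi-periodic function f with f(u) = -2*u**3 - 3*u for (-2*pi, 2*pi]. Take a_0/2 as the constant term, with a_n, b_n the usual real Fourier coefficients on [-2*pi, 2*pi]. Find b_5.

b_5 = (1/(2*pi)) ∫_{-2*pi}^{2*pi} f(u) sin(5*u/2) du.
f is odd and sin(5*u/2) is odd, so the integrand is even and b_5 = 1/pi ∫_0^{2*pi} f(u) sin(5*u/2) du.
Integrating by parts three times (tabular method), an antiderivative of (-2*u**3 - 3*u) sin(5*u/2) is 4*u**3*cos(5*u/2)/5 - 24*u**2*sin(5*u/2)/25 + 54*u*cos(5*u/2)/125 - 108*sin(5*u/2)/625; evaluating from 0 to 2*pi: ∫_{0}^{2*pi} (-2*u**3 - 3*u) sin(5*u/2) du = (-4*pi*(27 + 200*pi**2)/125) - (0) = -4*pi*(27 + 200*pi**2)/125.
Hence b_5 = (1/pi)·(-4*pi*(27 + 200*pi**2)/125) = -32*pi**2/5 - 108/125.

-32*pi**2/5 - 108/125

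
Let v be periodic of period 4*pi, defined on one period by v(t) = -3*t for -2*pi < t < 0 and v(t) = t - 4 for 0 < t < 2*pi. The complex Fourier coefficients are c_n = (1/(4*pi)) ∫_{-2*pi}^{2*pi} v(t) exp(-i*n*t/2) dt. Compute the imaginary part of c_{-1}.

Since v is real-valued, Im(c_{-1}) = -(1/(4*pi)) ∫_{-2*pi}^{2*pi} v(t) sin(-t/2) dt = b_{1}/2.
Split the integral at the breakpoints.
Integrating by parts (boundary term plus one more integral), an antiderivative of (-3*t) sin(-t/2) is -6*t*cos(t/2) + 12*sin(t/2); evaluating from -2*pi to 0: ∫_{-2*pi}^{0} (-3*t) sin(-t/2) dt = (0) - (-12*pi) = 12*pi.
Integrating by parts (boundary term plus one more integral), an antiderivative of (t - 4) sin(-t/2) is 2*t*cos(t/2) - 4*sin(t/2) - 8*cos(t/2); evaluating from 0 to 2*pi: ∫_{0}^{2*pi} (t - 4) sin(-t/2) dt = (8 - 4*pi) - (-8) = 16 - 4*pi.
So ∫_{-2*pi}^{2*pi} v(t) sin(-t/2) dt = 16 + 8*pi.
Hence Im(c_{-1}) = (-1/(4*pi))·(16 + 8*pi) = -2 - 4/pi.

-2 - 4/pi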